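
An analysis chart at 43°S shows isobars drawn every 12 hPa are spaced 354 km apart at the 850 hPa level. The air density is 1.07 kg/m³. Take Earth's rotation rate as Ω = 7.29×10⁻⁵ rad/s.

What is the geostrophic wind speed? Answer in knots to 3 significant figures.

Coriolis parameter at 43°S:
f = 2Ω sin φ = 2 × 7.29×10⁻⁵ × sin 43° = 9.94×10⁻⁵ s⁻¹
Pressure gradient: |∂P/∂n| = 1200 Pa / 354000 m = 3.39×10⁻³ Pa/m
Geostrophic balance (pressure-gradient force = Coriolis force):
V_g = (1/(fρ)) |∂P/∂n| = 3.39×10⁻³ / (9.94×10⁻⁵ × 1.07) = 31.9 m/s
Converting: 31.9 m/s × 1.944 = 61.9 knots

61.9 knots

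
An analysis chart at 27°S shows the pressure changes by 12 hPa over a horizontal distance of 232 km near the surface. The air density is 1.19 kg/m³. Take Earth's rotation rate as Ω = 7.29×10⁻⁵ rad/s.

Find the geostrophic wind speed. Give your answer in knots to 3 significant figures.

Coriolis parameter at 27°S:
f = 2Ω sin φ = 2 × 7.29×10⁻⁵ × sin 27° = 6.62×10⁻⁵ s⁻¹
Pressure gradient: |∂P/∂n| = 1200 Pa / 232000 m = 5.17×10⁻³ Pa/m
Geostrophic balance (pressure-gradient force = Coriolis force):
V_g = (1/(fρ)) |∂P/∂n| = 5.17×10⁻³ / (6.62×10⁻⁵ × 1.19) = 65.7 m/s
Converting: 65.7 m/s × 1.944 = 128 knots

128 knots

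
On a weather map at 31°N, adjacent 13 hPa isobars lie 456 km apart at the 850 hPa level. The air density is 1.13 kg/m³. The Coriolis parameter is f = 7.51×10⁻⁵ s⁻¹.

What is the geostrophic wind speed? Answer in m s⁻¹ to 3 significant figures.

33.6 m s⁻¹

Pressure gradient: |∂P/∂n| = 1300 Pa / 456000 m = 2.85×10⁻³ Pa/m
Geostrophic balance (pressure-gradient force = Coriolis force):
V_g = (1/(fρ)) |∂P/∂n| = 2.85×10⁻³ / (7.51×10⁻⁵ × 1.13) = 33.6 m/s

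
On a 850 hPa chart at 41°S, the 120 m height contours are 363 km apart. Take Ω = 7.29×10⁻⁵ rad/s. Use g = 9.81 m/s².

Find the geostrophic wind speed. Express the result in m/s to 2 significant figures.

Coriolis parameter at 41°S:
f = 2Ω sin φ = 2 × 7.29×10⁻⁵ × sin 41° = 9.57×10⁻⁵ s⁻¹
Height gradient: |∂Z/∂n| = 120 m / 363000 m = 3.31×10⁻⁴
On a pressure surface, geostrophic balance gives V_g = (g/f)|∂Z/∂n|:
V_g = 9.81 × 3.31×10⁻⁴ / 9.57×10⁻⁵ = 33.9 m/s

34 m/s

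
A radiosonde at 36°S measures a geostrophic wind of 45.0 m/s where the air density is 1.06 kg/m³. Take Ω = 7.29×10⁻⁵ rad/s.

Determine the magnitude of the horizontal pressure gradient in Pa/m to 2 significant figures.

Coriolis parameter at 36°S:
f = 2Ω sin φ = 2 × 7.29×10⁻⁵ × sin 36° = 8.57×10⁻⁵ s⁻¹
Geostrophic balance rearranged: |∂P/∂n| = f ρ V_g
|∂P/∂n| = 8.57×10⁻⁵ × 1.06 × 45.0 = 4.09×10⁻³ Pa/m

4.1×10⁻³ Pa/m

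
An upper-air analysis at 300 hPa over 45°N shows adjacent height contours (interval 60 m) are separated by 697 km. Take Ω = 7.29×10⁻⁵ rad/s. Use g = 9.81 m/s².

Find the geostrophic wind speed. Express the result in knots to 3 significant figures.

Coriolis parameter at 45°N:
f = 2Ω sin φ = 2 × 7.29×10⁻⁵ × sin 45° = 1.03×10⁻⁴ s⁻¹
Height gradient: |∂Z/∂n| = 60 m / 697000 m = 8.61×10⁻⁵
On a pressure surface, geostrophic balance gives V_g = (g/f)|∂Z/∂n|:
V_g = 9.81 × 8.61×10⁻⁵ / 1.03×10⁻⁴ = 8.19 m/s
Converting: 8.19 m/s × 1.944 = 15.9 knots

15.9 knots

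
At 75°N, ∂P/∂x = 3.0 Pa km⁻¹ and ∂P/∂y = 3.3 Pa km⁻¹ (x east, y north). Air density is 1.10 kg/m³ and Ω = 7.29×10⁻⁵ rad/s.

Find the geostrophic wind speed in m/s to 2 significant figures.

29 m/s

Coriolis parameter at 75°N:
f = 2Ω sin φ = 2 × 7.29×10⁻⁵ × sin 75° = 1.41×10⁻⁴ s⁻¹
Component geostrophic relations (x east, y north):
u_g = −(1/(fρ)) ∂P/∂y,  v_g = (1/(fρ)) ∂P/∂x
u_g = −(3.3×10⁻³)/(1.41×10⁻⁴ × 1.10) = −21.3 m/s;  v_g = (3.0×10⁻³)/(1.41×10⁻⁴ × 1.10) = 19.4 m/s
|V_g| = √(u_g² + v_g²) = 28.8 m/s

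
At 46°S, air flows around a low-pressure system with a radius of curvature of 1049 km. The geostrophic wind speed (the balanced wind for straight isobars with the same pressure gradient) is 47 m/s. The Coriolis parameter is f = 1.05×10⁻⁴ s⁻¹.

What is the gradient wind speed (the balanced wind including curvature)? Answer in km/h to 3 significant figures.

128 km/h

Around a low, centrifugal force acts outward with Coriolis, so pressure-gradient force balances both:
(1/ρ)|∂P/∂n| = fV + V²/R  →  V² + fR·V − fR·V_g = 0
With fR = 1.05×10⁻⁴ × 1049×10³ m = 110 m/s:
V = [−fR + √((fR)² + 4 fR V_g)]/2 = [−110 + √(110² + 4×110×47)]/2 = 35.5 m/s
Subgeostrophic (V < V_g = 47 m/s), as expected around a low.
Converting: 35.5 m/s × 3.6 = 128 km/h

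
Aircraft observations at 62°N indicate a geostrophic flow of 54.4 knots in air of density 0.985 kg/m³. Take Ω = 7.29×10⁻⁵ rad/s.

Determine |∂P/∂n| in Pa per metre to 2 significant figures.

3.5×10⁻³ Pa/m

Coriolis parameter at 62°N:
f = 2Ω sin φ = 2 × 7.29×10⁻⁵ × sin 62° = 1.29×10⁻⁴ s⁻¹
Wind speed in SI: 54.4 knots = 28.0 m/s
Geostrophic balance rearranged: |∂P/∂n| = f ρ V_g
|∂P/∂n| = 1.29×10⁻⁴ × 0.985 × 28.0 = 3.55×10⁻³ Pa/m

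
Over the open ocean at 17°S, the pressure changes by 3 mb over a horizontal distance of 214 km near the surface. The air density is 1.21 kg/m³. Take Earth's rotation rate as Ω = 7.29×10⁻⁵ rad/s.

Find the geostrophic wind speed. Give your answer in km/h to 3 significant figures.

97.8 km/h

Coriolis parameter at 17°S:
f = 2Ω sin φ = 2 × 7.29×10⁻⁵ × sin 17° = 4.26×10⁻⁵ s⁻¹
Pressure gradient: |∂P/∂n| = 300 Pa / 214000 m = 1.40×10⁻³ Pa/m
Geostrophic balance (pressure-gradient force = Coriolis force):
V_g = (1/(fρ)) |∂P/∂n| = 1.40×10⁻³ / (4.26×10⁻⁵ × 1.21) = 27.2 m/s
Converting: 27.2 m/s × 3.6 = 97.8 km/h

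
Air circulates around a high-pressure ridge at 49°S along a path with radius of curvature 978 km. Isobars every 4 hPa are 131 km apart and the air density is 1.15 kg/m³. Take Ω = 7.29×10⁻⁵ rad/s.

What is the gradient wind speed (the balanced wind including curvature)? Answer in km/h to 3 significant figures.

Coriolis parameter at 49°S:
f = 2Ω sin φ = 2 × 7.29×10⁻⁵ × sin 49° = 1.10×10⁻⁴ s⁻¹
Pressure gradient: |∂P/∂n| = 400 Pa / 131000 m = 3.05×10⁻³ Pa/m
Geostrophic speed: V_g = |∂P/∂n|/(fρ) = 3.05×10⁻³/(1.10×10⁻⁴ × 1.15) = 24.1 m/s
Around a high, pressure-gradient force acts outward with centrifugal, so Coriolis balances both:
fV = (1/ρ)|∂P/∂n| + V²/R  →  V² − fR·V + fR·V_g = 0
With fR = 1.10×10⁻⁴ × 978×10³ m = 108 m/s:
V = [fR − √((fR)² − 4 fR V_g)]/2 = [108 − √(108² − 4×108×24.1)]/2 = 36.5 m/s
Supergeostrophic (V > V_g = 24.1 m/s), as expected around a high.
Converting: 36.5 m/s × 3.6 = 132 km/h

132 km/h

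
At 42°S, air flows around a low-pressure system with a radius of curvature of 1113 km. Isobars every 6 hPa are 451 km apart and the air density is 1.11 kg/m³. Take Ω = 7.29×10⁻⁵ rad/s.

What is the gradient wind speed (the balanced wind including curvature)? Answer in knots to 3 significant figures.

21.7 knots

Coriolis parameter at 42°S:
f = 2Ω sin φ = 2 × 7.29×10⁻⁵ × sin 42° = 9.76×10⁻⁵ s⁻¹
Pressure gradient: |∂P/∂n| = 600 Pa / 451000 m = 1.33×10⁻³ Pa/m
Geostrophic speed: V_g = |∂P/∂n|/(fρ) = 1.33×10⁻³/(9.76×10⁻⁵ × 1.11) = 12.3 m/s
Around a low, centrifugal force acts outward with Coriolis, so pressure-gradient force balances both:
(1/ρ)|∂P/∂n| = fV + V²/R  →  V² + fR·V − fR·V_g = 0
With fR = 9.76×10⁻⁵ × 1113×10³ m = 109 m/s:
V = [−fR + √((fR)² + 4 fR V_g)]/2 = [−109 + √(109² + 4×109×12.3)]/2 = 11.1 m/s
Subgeostrophic (V < V_g = 12.3 m/s), as expected around a low.
Converting: 11.1 m/s × 1.944 = 21.7 knots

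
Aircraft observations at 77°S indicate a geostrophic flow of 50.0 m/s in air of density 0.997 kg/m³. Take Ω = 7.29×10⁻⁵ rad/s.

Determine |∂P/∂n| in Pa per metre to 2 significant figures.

Coriolis parameter at 77°S:
f = 2Ω sin φ = 2 × 7.29×10⁻⁵ × sin 77° = 1.42×10⁻⁴ s⁻¹
Geostrophic balance rearranged: |∂P/∂n| = f ρ V_g
|∂P/∂n| = 1.42×10⁻⁴ × 0.997 × 50.0 = 7.08×10⁻³ Pa/m

7.1×10⁻³ Pa/m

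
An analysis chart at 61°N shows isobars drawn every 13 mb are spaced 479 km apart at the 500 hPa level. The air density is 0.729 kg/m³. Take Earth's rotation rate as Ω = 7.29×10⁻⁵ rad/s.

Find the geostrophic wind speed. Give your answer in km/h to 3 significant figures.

Coriolis parameter at 61°N:
f = 2Ω sin φ = 2 × 7.29×10⁻⁵ × sin 61° = 1.28×10⁻⁴ s⁻¹
Pressure gradient: |∂P/∂n| = 1300 Pa / 479000 m = 2.71×10⁻³ Pa/m
Geostrophic balance (pressure-gradient force = Coriolis force):
V_g = (1/(fρ)) |∂P/∂n| = 2.71×10⁻³ / (1.28×10⁻⁴ × 0.729) = 29.2 m/s
Converting: 29.2 m/s × 3.6 = 105 km/h

105 km/h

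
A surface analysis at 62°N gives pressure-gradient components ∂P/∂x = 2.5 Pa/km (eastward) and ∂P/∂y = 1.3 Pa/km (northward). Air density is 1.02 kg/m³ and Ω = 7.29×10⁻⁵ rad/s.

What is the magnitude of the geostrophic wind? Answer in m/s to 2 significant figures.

Coriolis parameter at 62°N:
f = 2Ω sin φ = 2 × 7.29×10⁻⁵ × sin 62° = 1.29×10⁻⁴ s⁻¹
Component geostrophic relations (x east, y north):
u_g = −(1/(fρ)) ∂P/∂y,  v_g = (1/(fρ)) ∂P/∂x
u_g = −(1.3×10⁻³)/(1.29×10⁻⁴ × 1.02) = −9.90 m/s;  v_g = (2.5×10⁻³)/(1.29×10⁻⁴ × 1.02) = 19.0 m/s
|V_g| = √(u_g² + v_g²) = 21.5 m/s

21 m/s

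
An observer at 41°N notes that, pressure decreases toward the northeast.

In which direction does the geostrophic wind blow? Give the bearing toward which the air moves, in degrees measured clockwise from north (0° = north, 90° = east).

The pressure-gradient force points toward the northeast (bearing 045°).
Geostrophic balance: in the Northern Hemisphere the Coriolis force deflects motion to the right, so the geostrophic wind blows 90° to the right of the pressure-gradient force (low pressure on the left).
Rotating 045° by 90° clockwise gives 135° — the wind blows toward the southeast.

135°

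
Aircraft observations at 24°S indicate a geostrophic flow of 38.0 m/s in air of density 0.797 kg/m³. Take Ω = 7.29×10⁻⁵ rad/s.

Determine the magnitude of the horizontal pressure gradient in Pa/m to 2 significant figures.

Coriolis parameter at 24°S:
f = 2Ω sin φ = 2 × 7.29×10⁻⁵ × sin 24° = 5.93×10⁻⁵ s⁻¹
Geostrophic balance rearranged: |∂P/∂n| = f ρ V_g
|∂P/∂n| = 5.93×10⁻⁵ × 0.797 × 38.0 = 1.80×10⁻³ Pa/m

1.8×10⁻³ Pa/m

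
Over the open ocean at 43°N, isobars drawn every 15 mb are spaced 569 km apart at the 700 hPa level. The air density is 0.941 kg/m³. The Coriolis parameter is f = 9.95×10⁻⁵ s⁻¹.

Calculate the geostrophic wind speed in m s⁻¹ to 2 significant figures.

28 m s⁻¹

Pressure gradient: |∂P/∂n| = 1500 Pa / 569000 m = 2.64×10⁻³ Pa/m
Geostrophic balance (pressure-gradient force = Coriolis force):
V_g = (1/(fρ)) |∂P/∂n| = 2.64×10⁻³ / (9.95×10⁻⁵ × 0.941) = 28.2 m/s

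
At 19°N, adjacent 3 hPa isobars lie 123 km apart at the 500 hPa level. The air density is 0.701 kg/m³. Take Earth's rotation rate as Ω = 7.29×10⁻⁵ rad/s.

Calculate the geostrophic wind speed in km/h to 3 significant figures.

264 km/h

Coriolis parameter at 19°N:
f = 2Ω sin φ = 2 × 7.29×10⁻⁵ × sin 19° = 4.75×10⁻⁵ s⁻¹
Pressure gradient: |∂P/∂n| = 300 Pa / 123000 m = 2.44×10⁻³ Pa/m
Geostrophic balance (pressure-gradient force = Coriolis force):
V_g = (1/(fρ)) |∂P/∂n| = 2.44×10⁻³ / (4.75×10⁻⁵ × 0.701) = 73.3 m/s
Converting: 73.3 m/s × 3.6 = 264 km/h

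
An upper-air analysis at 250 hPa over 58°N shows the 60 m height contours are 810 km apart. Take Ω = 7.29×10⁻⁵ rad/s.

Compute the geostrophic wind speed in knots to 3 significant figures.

Coriolis parameter at 58°N:
f = 2Ω sin φ = 2 × 7.29×10⁻⁵ × sin 58° = 1.24×10⁻⁴ s⁻¹
Height gradient: |∂Z/∂n| = 60 m / 810000 m = 7.41×10⁻⁵
On a pressure surface, geostrophic balance gives V_g = (g/f)|∂Z/∂n|:
V_g = 9.81 × 7.41×10⁻⁵ / 1.24×10⁻⁴ = 5.88 m/s
Converting: 5.88 m/s × 1.944 = 11.4 knots

11.4 knots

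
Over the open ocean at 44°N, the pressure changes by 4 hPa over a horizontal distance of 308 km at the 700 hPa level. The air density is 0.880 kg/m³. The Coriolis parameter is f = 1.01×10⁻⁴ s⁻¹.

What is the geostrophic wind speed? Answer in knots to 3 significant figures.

28.4 knots

Pressure gradient: |∂P/∂n| = 400 Pa / 308000 m = 1.30×10⁻³ Pa/m
Geostrophic balance (pressure-gradient force = Coriolis force):
V_g = (1/(fρ)) |∂P/∂n| = 1.30×10⁻³ / (1.01×10⁻⁴ × 0.880) = 14.6 m/s
Converting: 14.6 m/s × 1.944 = 28.4 knots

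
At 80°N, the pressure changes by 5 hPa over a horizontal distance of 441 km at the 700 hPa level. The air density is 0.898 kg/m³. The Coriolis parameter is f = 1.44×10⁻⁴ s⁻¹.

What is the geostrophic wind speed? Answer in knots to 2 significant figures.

Pressure gradient: |∂P/∂n| = 500 Pa / 441000 m = 1.13×10⁻³ Pa/m
Geostrophic balance (pressure-gradient force = Coriolis force):
V_g = (1/(fρ)) |∂P/∂n| = 1.13×10⁻³ / (1.44×10⁻⁴ × 0.898) = 8.77 m/s
Converting: 8.77 m/s × 1.944 = 17 knots

17 knots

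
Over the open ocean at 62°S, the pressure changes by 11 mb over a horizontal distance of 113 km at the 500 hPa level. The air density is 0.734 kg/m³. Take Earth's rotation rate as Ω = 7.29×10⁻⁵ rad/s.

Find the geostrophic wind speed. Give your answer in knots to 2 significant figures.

Coriolis parameter at 62°S:
f = 2Ω sin φ = 2 × 7.29×10⁻⁵ × sin 62° = 1.29×10⁻⁴ s⁻¹
Pressure gradient: |∂P/∂n| = 1100 Pa / 113000 m = 9.73×10⁻³ Pa/m
Geostrophic balance (pressure-gradient force = Coriolis force):
V_g = (1/(fρ)) |∂P/∂n| = 9.73×10⁻³ / (1.29×10⁻⁴ × 0.734) = 103 m/s
Converting: 103 m/s × 1.944 = 200 knots

200 knots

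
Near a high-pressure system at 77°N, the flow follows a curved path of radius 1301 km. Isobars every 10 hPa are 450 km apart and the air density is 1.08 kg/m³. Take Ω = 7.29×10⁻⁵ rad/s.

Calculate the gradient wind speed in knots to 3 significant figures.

30.8 knots

Coriolis parameter at 77°N:
f = 2Ω sin φ = 2 × 7.29×10⁻⁵ × sin 77° = 1.42×10⁻⁴ s⁻¹
Pressure gradient: |∂P/∂n| = 1000 Pa / 450000 m = 2.22×10⁻³ Pa/m
Geostrophic speed: V_g = |∂P/∂n|/(fρ) = 2.22×10⁻³/(1.42×10⁻⁴ × 1.08) = 14.5 m/s
Around a high, pressure-gradient force acts outward with centrifugal, so Coriolis balances both:
fV = (1/ρ)|∂P/∂n| + V²/R  →  V² − fR·V + fR·V_g = 0
With fR = 1.42×10⁻⁴ × 1301×10³ m = 185 m/s:
V = [fR − √((fR)² − 4 fR V_g)]/2 = [185 − √(185² − 4×185×14.5)]/2 = 15.8 m/s
Supergeostrophic (V > V_g = 14.5 m/s), as expected around a high.
Converting: 15.8 m/s × 1.944 = 30.8 knots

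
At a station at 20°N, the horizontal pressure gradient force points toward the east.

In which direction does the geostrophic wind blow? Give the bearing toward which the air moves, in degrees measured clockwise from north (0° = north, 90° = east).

The pressure-gradient force points toward the east (bearing 090°).
Geostrophic balance: in the Northern Hemisphere the Coriolis force deflects motion to the right, so the geostrophic wind blows 90° to the right of the pressure-gradient force (low pressure on the left).
Rotating 090° by 90° clockwise gives 180° — the wind blows toward the south.

180°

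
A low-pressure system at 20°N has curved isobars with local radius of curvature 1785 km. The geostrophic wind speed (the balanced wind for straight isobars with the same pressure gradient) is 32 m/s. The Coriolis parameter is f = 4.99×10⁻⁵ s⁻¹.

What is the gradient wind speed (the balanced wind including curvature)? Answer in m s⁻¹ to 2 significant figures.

Around a low, centrifugal force acts outward with Coriolis, so pressure-gradient force balances both:
(1/ρ)|∂P/∂n| = fV + V²/R  →  V² + fR·V − fR·V_g = 0
With fR = 4.99×10⁻⁵ × 1785×10³ m = 89.1 m/s:
V = [−fR + √((fR)² + 4 fR V_g)]/2 = [−89.1 + √(89.1² + 4×89.1×32)]/2 = 25 m/s
Subgeostrophic (V < V_g = 32 m/s), as expected around a low.

25 m s⁻¹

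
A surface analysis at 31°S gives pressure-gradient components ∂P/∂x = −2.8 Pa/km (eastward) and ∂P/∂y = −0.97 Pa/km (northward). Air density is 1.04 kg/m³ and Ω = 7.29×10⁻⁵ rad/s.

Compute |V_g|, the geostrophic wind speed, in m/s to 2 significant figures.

38 m/s

Coriolis parameter at 31°S:
f = 2Ω sin φ = 2 × 7.29×10⁻⁵ × sin 31° = 7.51×10⁻⁵ s⁻¹
In the Southern Hemisphere f is negative: f = −7.51×10⁻⁵ s⁻¹.
Component geostrophic relations (x east, y north):
u_g = −(1/(fρ)) ∂P/∂y,  v_g = (1/(fρ)) ∂P/∂x
u_g = −(−0.97×10⁻³)/(−7.51×10⁻⁵ × 1.04) = −12.4 m/s;  v_g = (−2.8×10⁻³)/(−7.51×10⁻⁵ × 1.04) = 35.9 m/s
|V_g| = √(u_g² + v_g²) = 37.9 m/s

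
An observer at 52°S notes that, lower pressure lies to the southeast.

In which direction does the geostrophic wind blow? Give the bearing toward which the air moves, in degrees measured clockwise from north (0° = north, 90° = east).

The pressure-gradient force points toward the southeast (bearing 135°).
Geostrophic balance: in the Southern Hemisphere the Coriolis force deflects motion to the left, so the geostrophic wind blows 90° to the left of the pressure-gradient force (low pressure on the right).
Rotating 135° by 90° counterclockwise gives 045° — the wind blows toward the northeast.

045°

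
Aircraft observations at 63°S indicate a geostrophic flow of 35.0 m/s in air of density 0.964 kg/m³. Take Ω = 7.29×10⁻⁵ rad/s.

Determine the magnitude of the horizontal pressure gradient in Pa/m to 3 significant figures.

4.38×10⁻³ Pa/m

Coriolis parameter at 63°S:
f = 2Ω sin φ = 2 × 7.29×10⁻⁵ × sin 63° = 1.30×10⁻⁴ s⁻¹
Geostrophic balance rearranged: |∂P/∂n| = f ρ V_g
|∂P/∂n| = 1.30×10⁻⁴ × 0.964 × 35.0 = 4.38×10⁻³ Pa/m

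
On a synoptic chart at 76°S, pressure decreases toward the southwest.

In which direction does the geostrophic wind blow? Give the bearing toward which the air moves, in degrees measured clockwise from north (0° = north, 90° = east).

135°

The pressure-gradient force points toward the southwest (bearing 225°).
Geostrophic balance: in the Southern Hemisphere the Coriolis force deflects motion to the left, so the geostrophic wind blows 90° to the left of the pressure-gradient force (low pressure on the right).
Rotating 225° by 90° counterclockwise gives 135° — the wind blows toward the southeast.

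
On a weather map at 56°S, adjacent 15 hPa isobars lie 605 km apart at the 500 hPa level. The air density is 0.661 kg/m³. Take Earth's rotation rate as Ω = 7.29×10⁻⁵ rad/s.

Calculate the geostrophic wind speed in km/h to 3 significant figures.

112 km/h

Coriolis parameter at 56°S:
f = 2Ω sin φ = 2 × 7.29×10⁻⁵ × sin 56° = 1.21×10⁻⁴ s⁻¹
Pressure gradient: |∂P/∂n| = 1500 Pa / 605000 m = 2.48×10⁻³ Pa/m
Geostrophic balance (pressure-gradient force = Coriolis force):
V_g = (1/(fρ)) |∂P/∂n| = 2.48×10⁻³ / (1.21×10⁻⁴ × 0.661) = 31.0 m/s
Converting: 31.0 m/s × 3.6 = 112 km/h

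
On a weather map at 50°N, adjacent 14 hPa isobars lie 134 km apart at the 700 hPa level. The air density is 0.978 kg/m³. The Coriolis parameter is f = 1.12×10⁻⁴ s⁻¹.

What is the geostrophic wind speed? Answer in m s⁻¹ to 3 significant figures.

Pressure gradient: |∂P/∂n| = 1400 Pa / 134000 m = 1.04×10⁻² Pa/m
Geostrophic balance (pressure-gradient force = Coriolis force):
V_g = (1/(fρ)) |∂P/∂n| = 1.04×10⁻² / (1.12×10⁻⁴ × 0.978) = 95.4 m/s

95.4 m s⁻¹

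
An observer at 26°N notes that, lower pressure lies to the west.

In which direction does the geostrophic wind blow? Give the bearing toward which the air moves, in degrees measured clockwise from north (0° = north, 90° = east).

The pressure-gradient force points toward the west (bearing 270°).
Geostrophic balance: in the Northern Hemisphere the Coriolis force deflects motion to the right, so the geostrophic wind blows 90° to the right of the pressure-gradient force (low pressure on the left).
Rotating 270° by 90° clockwise gives 000° — the wind blows toward the north.

000°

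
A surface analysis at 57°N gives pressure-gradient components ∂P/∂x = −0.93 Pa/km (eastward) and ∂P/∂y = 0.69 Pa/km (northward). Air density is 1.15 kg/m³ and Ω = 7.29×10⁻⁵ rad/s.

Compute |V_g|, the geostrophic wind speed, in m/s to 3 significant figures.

Coriolis parameter at 57°N:
f = 2Ω sin φ = 2 × 7.29×10⁻⁵ × sin 57° = 1.22×10⁻⁴ s⁻¹
Component geostrophic relations (x east, y north):
u_g = −(1/(fρ)) ∂P/∂y,  v_g = (1/(fρ)) ∂P/∂x
u_g = −(0.69×10⁻³)/(1.22×10⁻⁴ × 1.15) = −4.91 m/s;  v_g = (−0.93×10⁻³)/(1.22×10⁻⁴ × 1.15) = −6.61 m/s
|V_g| = √(u_g² + v_g²) = 8.24 m/s

8.24 m/s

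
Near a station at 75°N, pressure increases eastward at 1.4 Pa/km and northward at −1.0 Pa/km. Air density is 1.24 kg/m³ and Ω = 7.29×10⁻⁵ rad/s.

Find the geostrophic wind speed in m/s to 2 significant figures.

9.9 m/s

Coriolis parameter at 75°N:
f = 2Ω sin φ = 2 × 7.29×10⁻⁵ × sin 75° = 1.41×10⁻⁴ s⁻¹
Component geostrophic relations (x east, y north):
u_g = −(1/(fρ)) ∂P/∂y,  v_g = (1/(fρ)) ∂P/∂x
u_g = −(−1.0×10⁻³)/(1.41×10⁻⁴ × 1.24) = 5.73 m/s;  v_g = (1.4×10⁻³)/(1.41×10⁻⁴ × 1.24) = 8.02 m/s
|V_g| = √(u_g² + v_g²) = 9.85 m/s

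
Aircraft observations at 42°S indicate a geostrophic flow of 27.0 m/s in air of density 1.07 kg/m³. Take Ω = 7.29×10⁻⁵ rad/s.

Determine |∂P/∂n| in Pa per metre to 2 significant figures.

2.8×10⁻³ Pa/m

Coriolis parameter at 42°S:
f = 2Ω sin φ = 2 × 7.29×10⁻⁵ × sin 42° = 9.76×10⁻⁵ s⁻¹
Geostrophic balance rearranged: |∂P/∂n| = f ρ V_g
|∂P/∂n| = 9.76×10⁻⁵ × 1.07 × 27.0 = 2.82×10⁻³ Pa/m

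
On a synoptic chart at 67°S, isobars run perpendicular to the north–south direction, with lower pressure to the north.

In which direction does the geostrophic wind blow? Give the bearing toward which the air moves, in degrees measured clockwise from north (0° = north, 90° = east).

270°

The pressure-gradient force points toward the north (bearing 000°).
Geostrophic balance: in the Southern Hemisphere the Coriolis force deflects motion to the left, so the geostrophic wind blows 90° to the left of the pressure-gradient force (low pressure on the right).
Rotating 000° by 90° counterclockwise gives 270° — the wind blows toward the west.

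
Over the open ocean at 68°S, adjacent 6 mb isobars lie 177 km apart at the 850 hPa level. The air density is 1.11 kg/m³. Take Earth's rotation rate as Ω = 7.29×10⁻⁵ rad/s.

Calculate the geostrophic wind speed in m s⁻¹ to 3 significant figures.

22.6 m s⁻¹

Coriolis parameter at 68°S:
f = 2Ω sin φ = 2 × 7.29×10⁻⁵ × sin 68° = 1.35×10⁻⁴ s⁻¹
Pressure gradient: |∂P/∂n| = 600 Pa / 177000 m = 3.39×10⁻³ Pa/m
Geostrophic balance (pressure-gradient force = Coriolis force):
V_g = (1/(fρ)) |∂P/∂n| = 3.39×10⁻³ / (1.35×10⁻⁴ × 1.11) = 22.6 m/s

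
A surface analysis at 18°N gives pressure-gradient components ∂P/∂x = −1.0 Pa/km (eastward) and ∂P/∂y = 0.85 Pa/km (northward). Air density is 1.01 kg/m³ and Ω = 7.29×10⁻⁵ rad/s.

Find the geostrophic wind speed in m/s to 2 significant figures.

Coriolis parameter at 18°N:
f = 2Ω sin φ = 2 × 7.29×10⁻⁵ × sin 18° = 4.51×10⁻⁵ s⁻¹
Component geostrophic relations (x east, y north):
u_g = −(1/(fρ)) ∂P/∂y,  v_g = (1/(fρ)) ∂P/∂x
u_g = −(0.85×10⁻³)/(4.51×10⁻⁵ × 1.01) = −18.7 m/s;  v_g = (−1.0×10⁻³)/(4.51×10⁻⁵ × 1.01) = −22.0 m/s
|V_g| = √(u_g² + v_g²) = 28.8 m/s

29 m/s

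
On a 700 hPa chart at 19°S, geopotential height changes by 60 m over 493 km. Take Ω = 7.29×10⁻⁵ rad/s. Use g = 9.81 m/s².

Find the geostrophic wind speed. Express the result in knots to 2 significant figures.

Coriolis parameter at 19°S:
f = 2Ω sin φ = 2 × 7.29×10⁻⁵ × sin 19° = 4.75×10⁻⁵ s⁻¹
Height gradient: |∂Z/∂n| = 60 m / 493000 m = 1.22×10⁻⁴
On a pressure surface, geostrophic balance gives V_g = (g/f)|∂Z/∂n|:
V_g = 9.81 × 1.22×10⁻⁴ / 4.75×10⁻⁵ = 25.2 m/s
Converting: 25.2 m/s × 1.944 = 49 knots

49 knots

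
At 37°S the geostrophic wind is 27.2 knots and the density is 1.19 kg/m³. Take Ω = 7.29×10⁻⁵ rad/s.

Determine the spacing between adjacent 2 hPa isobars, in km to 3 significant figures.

Coriolis parameter at 37°S:
f = 2Ω sin φ = 2 × 7.29×10⁻⁵ × sin 37° = 8.77×10⁻⁵ s⁻¹
Wind speed in SI: 27.2 knots = 14.0 m/s
Geostrophic balance rearranged: |∂P/∂n| = f ρ V_g
|∂P/∂n| = 8.77×10⁻⁵ × 1.19 × 14.0 = 1.46×10⁻³ Pa/m
Isobar spacing: Δn = ΔP/|∂P/∂n| = 200 Pa / 1.46×10⁻³ Pa/m = 136885 m ≈ 137 km

137 km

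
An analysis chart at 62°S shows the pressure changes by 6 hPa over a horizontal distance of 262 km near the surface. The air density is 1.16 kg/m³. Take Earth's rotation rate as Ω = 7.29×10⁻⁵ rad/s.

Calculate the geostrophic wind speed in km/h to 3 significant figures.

55.2 km/h

Coriolis parameter at 62°S:
f = 2Ω sin φ = 2 × 7.29×10⁻⁵ × sin 62° = 1.29×10⁻⁴ s⁻¹
Pressure gradient: |∂P/∂n| = 600 Pa / 262000 m = 2.29×10⁻³ Pa/m
Geostrophic balance (pressure-gradient force = Coriolis force):
V_g = (1/(fρ)) |∂P/∂n| = 2.29×10⁻³ / (1.29×10⁻⁴ × 1.16) = 15.3 m/s
Converting: 15.3 m/s × 3.6 = 55.2 km/h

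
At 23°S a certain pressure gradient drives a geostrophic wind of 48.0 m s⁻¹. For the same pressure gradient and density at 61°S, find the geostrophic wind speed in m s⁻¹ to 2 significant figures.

With the same pressure gradient and density, V_g ∝ 1/f ∝ 1/sin φ.
V₂ = V₁ · sin φ₁ / sin φ₂ = 48.0 × sin 23° / sin 61°
V₂ = 48.0 × 0.3907/0.8746 = 21 m s⁻¹

21 m s⁻¹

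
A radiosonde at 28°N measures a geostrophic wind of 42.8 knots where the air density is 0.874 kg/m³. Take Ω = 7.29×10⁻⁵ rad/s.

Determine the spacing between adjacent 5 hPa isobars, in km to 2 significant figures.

Coriolis parameter at 28°N:
f = 2Ω sin φ = 2 × 7.29×10⁻⁵ × sin 28° = 6.84×10⁻⁵ s⁻¹
Wind speed in SI: 42.8 knots = 22.0 m/s
Geostrophic balance rearranged: |∂P/∂n| = f ρ V_g
|∂P/∂n| = 6.84×10⁻⁵ × 0.874 × 22.0 = 1.32×10⁻³ Pa/m
Isobar spacing: Δn = ΔP/|∂P/∂n| = 500 Pa / 1.32×10⁻³ Pa/m = 379586 m ≈ 380 km

380 km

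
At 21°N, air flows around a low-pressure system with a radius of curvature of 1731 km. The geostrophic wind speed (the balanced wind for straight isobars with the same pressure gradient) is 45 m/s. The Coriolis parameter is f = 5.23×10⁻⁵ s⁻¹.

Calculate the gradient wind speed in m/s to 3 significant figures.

33.0 m/s

Around a low, centrifugal force acts outward with Coriolis, so pressure-gradient force balances both:
(1/ρ)|∂P/∂n| = fV + V²/R  →  V² + fR·V − fR·V_g = 0
With fR = 5.23×10⁻⁵ × 1731×10³ m = 90.5 m/s:
V = [−fR + √((fR)² + 4 fR V_g)]/2 = [−90.5 + √(90.5² + 4×90.5×45)]/2 = 33 m/s
Subgeostrophic (V < V_g = 45 m/s), as expected around a low.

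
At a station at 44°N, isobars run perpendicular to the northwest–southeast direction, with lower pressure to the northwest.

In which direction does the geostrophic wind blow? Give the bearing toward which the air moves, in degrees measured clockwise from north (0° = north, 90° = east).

The pressure-gradient force points toward the northwest (bearing 315°).
Geostrophic balance: in the Northern Hemisphere the Coriolis force deflects motion to the right, so the geostrophic wind blows 90° to the right of the pressure-gradient force (low pressure on the left).
Rotating 315° by 90° clockwise gives 045° — the wind blows toward the northeast.

045°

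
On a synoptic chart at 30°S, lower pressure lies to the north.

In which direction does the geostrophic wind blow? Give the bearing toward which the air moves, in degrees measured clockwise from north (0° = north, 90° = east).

The pressure-gradient force points toward the north (bearing 000°).
Geostrophic balance: in the Southern Hemisphere the Coriolis force deflects motion to the left, so the geostrophic wind blows 90° to the left of the pressure-gradient force (low pressure on the right).
Rotating 000° by 90° counterclockwise gives 270° — the wind blows toward the west.

270°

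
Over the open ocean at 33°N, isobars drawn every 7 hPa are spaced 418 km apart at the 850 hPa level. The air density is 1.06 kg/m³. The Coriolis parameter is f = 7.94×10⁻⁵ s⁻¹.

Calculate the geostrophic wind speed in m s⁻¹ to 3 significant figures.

19.9 m s⁻¹

Pressure gradient: |∂P/∂n| = 700 Pa / 418000 m = 1.67×10⁻³ Pa/m
Geostrophic balance (pressure-gradient force = Coriolis force):
V_g = (1/(fρ)) |∂P/∂n| = 1.67×10⁻³ / (7.94×10⁻⁵ × 1.06) = 19.9 m/s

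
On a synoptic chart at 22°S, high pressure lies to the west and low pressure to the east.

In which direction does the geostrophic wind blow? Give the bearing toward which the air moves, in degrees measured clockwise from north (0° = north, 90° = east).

The pressure-gradient force points toward the east (bearing 090°).
Geostrophic balance: in the Southern Hemisphere the Coriolis force deflects motion to the left, so the geostrophic wind blows 90° to the left of the pressure-gradient force (low pressure on the right).
Rotating 090° by 90° counterclockwise gives 000° — the wind blows toward the north.

000°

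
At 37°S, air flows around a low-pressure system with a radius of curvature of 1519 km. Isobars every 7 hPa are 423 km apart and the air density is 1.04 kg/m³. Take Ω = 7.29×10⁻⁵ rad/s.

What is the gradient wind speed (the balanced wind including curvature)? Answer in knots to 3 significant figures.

31.4 knots

Coriolis parameter at 37°S:
f = 2Ω sin φ = 2 × 7.29×10⁻⁵ × sin 37° = 8.77×10⁻⁵ s⁻¹
Pressure gradient: |∂P/∂n| = 700 Pa / 423000 m = 1.65×10⁻³ Pa/m
Geostrophic speed: V_g = |∂P/∂n|/(fρ) = 1.65×10⁻³/(8.77×10⁻⁵ × 1.04) = 18.1 m/s
Around a low, centrifugal force acts outward with Coriolis, so pressure-gradient force balances both:
(1/ρ)|∂P/∂n| = fV + V²/R  →  V² + fR·V − fR·V_g = 0
With fR = 8.77×10⁻⁵ × 1519×10³ m = 133 m/s:
V = [−fR + √((fR)² + 4 fR V_g)]/2 = [−133 + √(133² + 4×133×18.1)]/2 = 16.2 m/s
Subgeostrophic (V < V_g = 18.1 m/s), as expected around a low.
Converting: 16.2 m/s × 1.944 = 31.4 knots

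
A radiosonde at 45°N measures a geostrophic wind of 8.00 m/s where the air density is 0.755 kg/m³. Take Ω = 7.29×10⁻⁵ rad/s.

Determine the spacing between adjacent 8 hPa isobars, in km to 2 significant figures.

Coriolis parameter at 45°N:
f = 2Ω sin φ = 2 × 7.29×10⁻⁵ × sin 45° = 1.03×10⁻⁴ s⁻¹
Geostrophic balance rearranged: |∂P/∂n| = f ρ V_g
|∂P/∂n| = 1.03×10⁻⁴ × 0.755 × 8.00 = 6.23×10⁻⁴ Pa/m
Isobar spacing: Δn = ΔP/|∂P/∂n| = 800 Pa / 6.23×10⁻⁴ Pa/m = 1284726 m ≈ 1300 km

1300 km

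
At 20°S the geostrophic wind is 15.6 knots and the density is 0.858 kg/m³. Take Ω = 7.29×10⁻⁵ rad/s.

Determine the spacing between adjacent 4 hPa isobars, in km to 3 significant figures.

Coriolis parameter at 20°S:
f = 2Ω sin φ = 2 × 7.29×10⁻⁵ × sin 20° = 4.99×10⁻⁵ s⁻¹
Wind speed in SI: 15.6 knots = 8.03 m/s
Geostrophic balance rearranged: |∂P/∂n| = f ρ V_g
|∂P/∂n| = 4.99×10⁻⁵ × 0.858 × 8.03 = 3.43×10⁻⁴ Pa/m
Isobar spacing: Δn = ΔP/|∂P/∂n| = 400 Pa / 3.43×10⁻⁴ Pa/m = 1164933 m ≈ 1160 km

1160 km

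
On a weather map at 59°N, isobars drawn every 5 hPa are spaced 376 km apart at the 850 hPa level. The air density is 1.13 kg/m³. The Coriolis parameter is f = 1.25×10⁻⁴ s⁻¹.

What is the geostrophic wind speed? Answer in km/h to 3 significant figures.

Pressure gradient: |∂P/∂n| = 500 Pa / 376000 m = 1.33×10⁻³ Pa/m
Geostrophic balance (pressure-gradient force = Coriolis force):
V_g = (1/(fρ)) |∂P/∂n| = 1.33×10⁻³ / (1.25×10⁻⁴ × 1.13) = 9.41 m/s
Converting: 9.41 m/s × 3.6 = 33.9 km/h

33.9 km/h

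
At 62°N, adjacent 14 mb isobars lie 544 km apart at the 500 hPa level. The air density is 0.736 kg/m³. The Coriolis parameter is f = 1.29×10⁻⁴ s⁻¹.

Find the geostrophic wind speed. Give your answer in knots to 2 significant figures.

Pressure gradient: |∂P/∂n| = 1400 Pa / 544000 m = 2.57×10⁻³ Pa/m
Geostrophic balance (pressure-gradient force = Coriolis force):
V_g = (1/(fρ)) |∂P/∂n| = 2.57×10⁻³ / (1.29×10⁻⁴ × 0.736) = 27.1 m/s
Converting: 27.1 m/s × 1.944 = 53 knots

53 knots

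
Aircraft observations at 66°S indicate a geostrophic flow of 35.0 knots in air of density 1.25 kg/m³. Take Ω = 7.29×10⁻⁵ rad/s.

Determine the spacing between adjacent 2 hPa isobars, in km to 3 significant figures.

66.7 km

Coriolis parameter at 66°S:
f = 2Ω sin φ = 2 × 7.29×10⁻⁵ × sin 66° = 1.33×10⁻⁴ s⁻¹
Wind speed in SI: 35.0 knots = 18.0 m/s
Geostrophic balance rearranged: |∂P/∂n| = f ρ V_g
|∂P/∂n| = 1.33×10⁻⁴ × 1.25 × 18.0 = 3.00×10⁻³ Pa/m
Isobar spacing: Δn = ΔP/|∂P/∂n| = 200 Pa / 3.00×10⁻³ Pa/m = 66715 m ≈ 66.7 km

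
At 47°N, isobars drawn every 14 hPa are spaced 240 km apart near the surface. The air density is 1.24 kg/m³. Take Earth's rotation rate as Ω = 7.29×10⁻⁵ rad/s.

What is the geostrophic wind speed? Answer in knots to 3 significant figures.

85.8 knots

Coriolis parameter at 47°N:
f = 2Ω sin φ = 2 × 7.29×10⁻⁵ × sin 47° = 1.07×10⁻⁴ s⁻¹
Pressure gradient: |∂P/∂n| = 1400 Pa / 240000 m = 5.83×10⁻³ Pa/m
Geostrophic balance (pressure-gradient force = Coriolis force):
V_g = (1/(fρ)) |∂P/∂n| = 5.83×10⁻³ / (1.07×10⁻⁴ × 1.24) = 44.1 m/s
Converting: 44.1 m/s × 1.944 = 85.8 knots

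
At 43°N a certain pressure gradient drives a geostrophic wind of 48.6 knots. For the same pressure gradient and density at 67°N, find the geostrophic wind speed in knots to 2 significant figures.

With the same pressure gradient and density, V_g ∝ 1/f ∝ 1/sin φ.
V₂ = V₁ · sin φ₁ / sin φ₂ = 48.6 × sin 43° / sin 67°
V₂ = 48.6 × 0.6820/0.9205 = 36 knots

36 knots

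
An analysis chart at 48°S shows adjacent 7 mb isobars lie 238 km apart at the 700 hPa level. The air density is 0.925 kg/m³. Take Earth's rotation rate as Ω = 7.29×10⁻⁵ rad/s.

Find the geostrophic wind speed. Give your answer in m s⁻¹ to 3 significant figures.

29.3 m s⁻¹

Coriolis parameter at 48°S:
f = 2Ω sin φ = 2 × 7.29×10⁻⁵ × sin 48° = 1.08×10⁻⁴ s⁻¹
Pressure gradient: |∂P/∂n| = 700 Pa / 238000 m = 2.94×10⁻³ Pa/m
Geostrophic balance (pressure-gradient force = Coriolis force):
V_g = (1/(fρ)) |∂P/∂n| = 2.94×10⁻³ / (1.08×10⁻⁴ × 0.925) = 29.3 m/s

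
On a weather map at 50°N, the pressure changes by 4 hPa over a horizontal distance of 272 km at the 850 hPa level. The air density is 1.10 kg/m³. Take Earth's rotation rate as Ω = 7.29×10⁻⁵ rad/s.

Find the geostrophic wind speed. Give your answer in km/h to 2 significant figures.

Coriolis parameter at 50°N:
f = 2Ω sin φ = 2 × 7.29×10⁻⁵ × sin 50° = 1.12×10⁻⁴ s⁻¹
Pressure gradient: |∂P/∂n| = 400 Pa / 272000 m = 1.47×10⁻³ Pa/m
Geostrophic balance (pressure-gradient force = Coriolis force):
V_g = (1/(fρ)) |∂P/∂n| = 1.47×10⁻³ / (1.12×10⁻⁴ × 1.10) = 12.0 m/s
Converting: 12.0 m/s × 3.6 = 43 km/h

43 km/h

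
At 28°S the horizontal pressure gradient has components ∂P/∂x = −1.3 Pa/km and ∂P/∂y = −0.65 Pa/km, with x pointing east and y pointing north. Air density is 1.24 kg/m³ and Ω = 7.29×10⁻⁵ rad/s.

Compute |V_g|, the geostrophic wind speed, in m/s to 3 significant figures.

17.1 m/s

Coriolis parameter at 28°S:
f = 2Ω sin φ = 2 × 7.29×10⁻⁵ × sin 28° = 6.84×10⁻⁵ s⁻¹
In the Southern Hemisphere f is negative: f = −6.84×10⁻⁵ s⁻¹.
Component geostrophic relations (x east, y north):
u_g = −(1/(fρ)) ∂P/∂y,  v_g = (1/(fρ)) ∂P/∂x
u_g = −(−0.65×10⁻³)/(−6.84×10⁻⁵ × 1.24) = −7.66 m/s;  v_g = (−1.3×10⁻³)/(−6.84×10⁻⁵ × 1.24) = 15.3 m/s
|V_g| = √(u_g² + v_g²) = 17.1 m/s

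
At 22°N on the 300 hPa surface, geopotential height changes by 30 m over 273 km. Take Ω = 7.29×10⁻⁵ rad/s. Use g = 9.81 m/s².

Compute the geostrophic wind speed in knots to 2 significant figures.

Coriolis parameter at 22°N:
f = 2Ω sin φ = 2 × 7.29×10⁻⁵ × sin 22° = 5.46×10⁻⁵ s⁻¹
Height gradient: |∂Z/∂n| = 30 m / 273000 m = 1.10×10⁻⁴
On a pressure surface, geostrophic balance gives V_g = (g/f)|∂Z/∂n|:
V_g = 9.81 × 1.10×10⁻⁴ / 5.46×10⁻⁵ = 19.7 m/s
Converting: 19.7 m/s × 1.944 = 38 knots

38 knots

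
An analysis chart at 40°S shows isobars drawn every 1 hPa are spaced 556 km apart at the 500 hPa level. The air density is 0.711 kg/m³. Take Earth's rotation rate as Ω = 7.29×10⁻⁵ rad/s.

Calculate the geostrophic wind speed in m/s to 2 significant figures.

2.7 m/s

Coriolis parameter at 40°S:
f = 2Ω sin φ = 2 × 7.29×10⁻⁵ × sin 40° = 9.37×10⁻⁵ s⁻¹
Pressure gradient: |∂P/∂n| = 100 Pa / 556000 m = 1.80×10⁻⁴ Pa/m
Geostrophic balance (pressure-gradient force = Coriolis force):
V_g = (1/(fρ)) |∂P/∂n| = 1.80×10⁻⁴ / (9.37×10⁻⁵ × 0.711) = 2.70 m/s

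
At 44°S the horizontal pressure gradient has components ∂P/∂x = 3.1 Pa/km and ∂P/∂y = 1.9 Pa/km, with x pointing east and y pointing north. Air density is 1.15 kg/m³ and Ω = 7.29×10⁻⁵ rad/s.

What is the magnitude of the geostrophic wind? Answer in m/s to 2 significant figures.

Coriolis parameter at 44°S:
f = 2Ω sin φ = 2 × 7.29×10⁻⁵ × sin 44° = 1.01×10⁻⁴ s⁻¹
In the Southern Hemisphere f is negative: f = −1.01×10⁻⁴ s⁻¹.
Component geostrophic relations (x east, y north):
u_g = −(1/(fρ)) ∂P/∂y,  v_g = (1/(fρ)) ∂P/∂x
u_g = −(1.9×10⁻³)/(−1.01×10⁻⁴ × 1.15) = 16.3 m/s;  v_g = (3.1×10⁻³)/(−1.01×10⁻⁴ × 1.15) = −26.6 m/s
|V_g| = √(u_g² + v_g²) = 31.2 m/s

31 m/s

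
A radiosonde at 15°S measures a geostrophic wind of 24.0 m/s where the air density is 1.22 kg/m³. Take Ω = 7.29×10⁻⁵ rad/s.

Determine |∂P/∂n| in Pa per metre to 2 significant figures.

Coriolis parameter at 15°S:
f = 2Ω sin φ = 2 × 7.29×10⁻⁵ × sin 15° = 3.77×10⁻⁵ s⁻¹
Geostrophic balance rearranged: |∂P/∂n| = f ρ V_g
|∂P/∂n| = 3.77×10⁻⁵ × 1.22 × 24.0 = 1.10×10⁻³ Pa/m

1.1×10⁻³ Pa/m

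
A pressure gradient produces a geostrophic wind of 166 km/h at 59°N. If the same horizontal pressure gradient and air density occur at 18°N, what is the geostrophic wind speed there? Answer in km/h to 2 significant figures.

460 km/h

With the same pressure gradient and density, V_g ∝ 1/f ∝ 1/sin φ.
V₂ = V₁ · sin φ₁ / sin φ₂ = 166 × sin 59° / sin 18°
V₂ = 166 × 0.8572/0.3090 = 460 km/h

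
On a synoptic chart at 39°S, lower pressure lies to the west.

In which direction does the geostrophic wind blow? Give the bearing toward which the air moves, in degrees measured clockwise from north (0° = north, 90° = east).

180°

The pressure-gradient force points toward the west (bearing 270°).
Geostrophic balance: in the Southern Hemisphere the Coriolis force deflects motion to the left, so the geostrophic wind blows 90° to the left of the pressure-gradient force (low pressure on the right).
Rotating 270° by 90° counterclockwise gives 180° — the wind blows toward the south.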